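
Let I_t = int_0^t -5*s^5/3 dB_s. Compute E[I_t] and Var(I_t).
E[I_t] = 0; Var(I_t) = 25*t^11/99

The Itô integral of a deterministic integrand f(s) has mean 0 because each increment f(s) * (B_{s+ds} - B_s) has mean 0. By the Itô isometry:
  Var( int_0^t f(s) dB_s ) = E[ (int_0^t f(s) dB_s)^2 ] = int_0^t f(s)^2 ds.
Here f(s) = -5*s^5/3, so f(s)^2 = 25*s^10/9. Integrate:
  int_0^t (25*s^10/9) ds = 25*t^11/99.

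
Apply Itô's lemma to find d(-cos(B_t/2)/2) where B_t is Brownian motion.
d(-cos(B_t/2)/2) = (cos(B_t/2)/16) dt + (sin(B_t/2)/4) dB_t

Itô's formula for f(B_t) gives d f(B_t) = f'(B_t) dB_t + (1/2) f''(B_t) dt. Compute derivatives of f(x) = -cos(x/2)/2:
  f'(x)  = sin(x/2)/4
  f''(x) = cos(x/2)/8
Substitute x = B_t and multiply the f'' term by 1/2:
  drift     = (1/2) * (cos(x/2)/8) evaluated at B_t = cos(B_t/2)/16
  diffusion = (sin(x/2)/4) evaluated at B_t = sin(B_t/2)/4
Therefore d(-cos(B_t/2)/2) = (cos(B_t/2)/16) dt + (sin(B_t/2)/4) dB_t.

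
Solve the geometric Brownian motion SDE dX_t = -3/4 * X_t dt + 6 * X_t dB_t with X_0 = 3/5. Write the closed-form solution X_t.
X_t = 3/5 * exp((-75/4) * t + (6) * B_t)

For GBM dX = mu X dt + sigma X dB with X_0 = x_0, apply Itô to Y = log X: dY = (mu - sigma^2/2) dt + sigma dB, so Y_t = log(x_0) + (mu - sigma^2/2) t + sigma B_t and hence X_t = x_0 * exp((mu - sigma^2/2) t + sigma B_t).
With mu = -3/4, sigma = 6, x_0 = 3/5, this gives:
  X_t = 3/5 * exp((-75/4) * t + (6) * B_t).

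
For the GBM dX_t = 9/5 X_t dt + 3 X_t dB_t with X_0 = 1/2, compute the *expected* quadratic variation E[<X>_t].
E[<X>_t] = 5*exp(63*t/5)/28 - 5/28

<X>_t = int_0^t (3 * X_s)^2 ds. Taking expectation inside the integral: E[<X>_t] = 3^2 * int_0^t E[X_s^2] ds. For GBM, E[X_s^2] = x_0^2 * exp((2 mu + sigma^2) s). Integrating:
  E[<X>_t] = 3^2 * (1/2)^2 * (exp((2*(9/5) + 3^2) t) - 1) / (2*(9/5) + 3^2)
           = 3^2 * (1/2)^2 * (exp((63/5) t) - 1) / (63/5) = 5*exp(63*t/5)/28 - 5/28.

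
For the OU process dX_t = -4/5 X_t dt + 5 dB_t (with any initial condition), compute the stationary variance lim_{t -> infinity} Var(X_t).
lim Var(X_t) = 125/8

The OU SDE dX = -theta X dt + sigma dB admits the integrating factor exp(theta t): d(exp(theta t) X_t) = sigma exp(theta t) dB_t. Integrating from 0 to t gives X_t = x_0 * exp(-theta t) + sigma * int_0^t exp(-theta (t-s)) dB_s for any initial x_0. The Itô integral has variance (by the Itô isometry) sigma^2 * int_0^t exp(-2 theta (t - s)) ds = sigma^2 * (1 - exp(-2 theta t)) / (2 theta), independent of x_0.
With theta = 4/5, sigma = 5:
  Var(X_t) = (5)^2 * (1 - exp(-2*4/5 t)) / (2 * 4/5) = 125/8 - 125*exp(-8*t/5)/8.
As t -> infinity, exp(-2*4/5 t) -> 0, so the stationary variance is sigma^2 / (2 theta) = 125/8.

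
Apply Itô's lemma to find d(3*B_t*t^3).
d(3*B_t*t^3) = (9*B_t*t^2) dt + (3*t^3) dB_t

Itô's formula for f(t, x): d f(t, B_t) = (f_t + (1/2) f_xx) dt + f_x dB_t. Compute partials of f(t, x) = 3*t^3*x:
  f_t(t,x)  = 9*t^2*x
  f_x(t,x)  = 3*t^3
  f_xx(t,x) = 0
Assemble drift = f_t + (1/2) f_xx = 9*t^2*x and diffusion = f_x = 3*t^3. Substituting x = B_t:
  d(3*B_t*t^3) = (9*B_t*t^2) dt + (3*t^3) dB_t.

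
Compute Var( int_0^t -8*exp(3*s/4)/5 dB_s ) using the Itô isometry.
Var = 128*exp(3*t/2)/75 - 128/75

The Itô integral of a deterministic integrand f(s) has mean 0 because each increment f(s) * (B_{s+ds} - B_s) has mean 0. By the Itô isometry:
  Var( int_0^t f(s) dB_s ) = E[ (int_0^t f(s) dB_s)^2 ] = int_0^t f(s)^2 ds.
Here f(s) = -8*exp(3*s/4)/5, so f(s)^2 = 64*exp(3*s/2)/25. Integrate:
  int_0^t (64*exp(3*s/2)/25) ds = 128*exp(3*t/2)/75 - 128/75.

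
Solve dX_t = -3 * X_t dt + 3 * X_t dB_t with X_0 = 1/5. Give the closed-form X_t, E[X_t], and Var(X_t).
X_t = 1/5 * exp((-15/2) t + (3) B_t); E[X_t] = exp(-3*t)/5; Var(X_t) = (exp(9*t) - 1)*exp(-6*t)/25

For GBM dX = mu X dt + sigma X dB with X_0 = x_0, apply Itô to Y = log X: dY = (mu - sigma^2/2) dt + sigma dB, so Y_t = log(x_0) + (mu - sigma^2/2) t + sigma B_t and hence X_t = x_0 * exp((mu - sigma^2/2) t + sigma B_t).
With mu = -3, sigma = 3, x_0 = 1/5, this gives:
  X_t = 1/5 * exp((-15/2) * t + (3) * B_t).
Since sigma*B_t ~ Normal(0, sigma^2 t), E[exp(sigma*B_t)] = exp(sigma^2 t / 2); so E[X_t] = x_0 * exp((mu - sigma^2/2) t) * exp(sigma^2 t / 2) = x_0 * exp(mu t) = exp(-3*t)/5.
Var(X_t) = E[X_t^2] - (E[X_t])^2 = x_0^2 * exp(2 mu t) * (exp(sigma^2 t) - 1) = (exp(9*t) - 1)*exp(-6*t)/25.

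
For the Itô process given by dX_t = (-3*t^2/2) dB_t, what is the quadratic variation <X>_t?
<X>_t = 9*t^5/20

For an Itô process dX_t = a(t) dt + b(t) dB_t, the quadratic variation is <X>_t = int_0^t b(s)^2 ds (the drift term does not contribute). Here b(s) = -3*s^2/2, so
  b(s)^2 = 9*s^4/4.
Integrating from 0 to t:
  <X>_t = int_0^t (9*s^4/4) ds = 9*t^5/20.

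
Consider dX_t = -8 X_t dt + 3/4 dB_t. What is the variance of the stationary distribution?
lim Var(X_t) = 9/256

The OU SDE dX = -theta X dt + sigma dB admits the integrating factor exp(theta t): d(exp(theta t) X_t) = sigma exp(theta t) dB_t. Integrating from 0 to t gives X_t = x_0 * exp(-theta t) + sigma * int_0^t exp(-theta (t-s)) dB_s for any initial x_0. The Itô integral has variance (by the Itô isometry) sigma^2 * int_0^t exp(-2 theta (t - s)) ds = sigma^2 * (1 - exp(-2 theta t)) / (2 theta), independent of x_0.
With theta = 8, sigma = 3/4:
  Var(X_t) = (3/4)^2 * (1 - exp(-2*8 t)) / (2 * 8) = 9/256 - 9*exp(-16*t)/256.
As t -> infinity, exp(-2*8 t) -> 0, so the stationary variance is sigma^2 / (2 theta) = 9/256.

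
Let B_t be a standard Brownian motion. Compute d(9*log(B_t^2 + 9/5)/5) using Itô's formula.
d(9*log(B_t^2 + 9/5)/5) = (9*(9 - 5*B_t^2)/(5*B_t^2 + 9)^2) dt + (18*B_t/(5*B_t^2 + 9)) dB_t

Itô's formula for f(B_t) gives d f(B_t) = f'(B_t) dB_t + (1/2) f''(B_t) dt. Compute derivatives of f(x) = 9*log(x^2 + 9/5)/5:
  f'(x)  = 18*x/(5*x^2 + 9)
  f''(x) = 18*(9 - 5*x^2)/(5*x^2 + 9)^2
Substitute x = B_t and multiply the f'' term by 1/2:
  drift     = (1/2) * (18*(9 - 5*x^2)/(5*x^2 + 9)^2) evaluated at B_t = 9*(9 - 5*B_t^2)/(5*B_t^2 + 9)^2
  diffusion = (18*x/(5*x^2 + 9)) evaluated at B_t = 18*B_t/(5*B_t^2 + 9)
Therefore d(9*log(B_t^2 + 9/5)/5) = (9*(9 - 5*B_t^2)/(5*B_t^2 + 9)^2) dt + (18*B_t/(5*B_t^2 + 9)) dB_t.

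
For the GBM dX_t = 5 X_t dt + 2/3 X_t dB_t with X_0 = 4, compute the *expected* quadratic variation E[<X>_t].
E[<X>_t] = 32*exp(94*t/9)/47 - 32/47

<X>_t = int_0^t ((2/3) * X_s)^2 ds. Taking expectation inside the integral: E[<X>_t] = (2/3)^2 * int_0^t E[X_s^2] ds. For GBM, E[X_s^2] = x_0^2 * exp((2 mu + sigma^2) s). Integrating:
  E[<X>_t] = (2/3)^2 * 4^2 * (exp((2*5 + (2/3)^2) t) - 1) / (2*5 + (2/3)^2)
           = (2/3)^2 * 4^2 * (exp((94/9) t) - 1) / (94/9) = 32*exp(94*t/9)/47 - 32/47.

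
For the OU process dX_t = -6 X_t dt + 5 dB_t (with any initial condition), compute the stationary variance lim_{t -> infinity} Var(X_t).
lim Var(X_t) = 25/12

The OU SDE dX = -theta X dt + sigma dB admits the integrating factor exp(theta t): d(exp(theta t) X_t) = sigma exp(theta t) dB_t. Integrating from 0 to t gives X_t = x_0 * exp(-theta t) + sigma * int_0^t exp(-theta (t-s)) dB_s for any initial x_0. The Itô integral has variance (by the Itô isometry) sigma^2 * int_0^t exp(-2 theta (t - s)) ds = sigma^2 * (1 - exp(-2 theta t)) / (2 theta), independent of x_0.
With theta = 6, sigma = 5:
  Var(X_t) = (5)^2 * (1 - exp(-2*6 t)) / (2 * 6) = 25/12 - 25*exp(-12*t)/12.
As t -> infinity, exp(-2*6 t) -> 0, so the stationary variance is sigma^2 / (2 theta) = 25/12.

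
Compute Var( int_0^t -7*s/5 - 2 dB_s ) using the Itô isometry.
Var = t*(49*t^2 + 210*t + 300)/75

The Itô integral of a deterministic integrand f(s) has mean 0 because each increment f(s) * (B_{s+ds} - B_s) has mean 0. By the Itô isometry:
  Var( int_0^t f(s) dB_s ) = E[ (int_0^t f(s) dB_s)^2 ] = int_0^t f(s)^2 ds.
Here f(s) = -7*s/5 - 2, so f(s)^2 = (7*s + 10)^2/25. Integrate:
  int_0^t ((7*s + 10)^2/25) ds = t*(49*t^2 + 210*t + 300)/75.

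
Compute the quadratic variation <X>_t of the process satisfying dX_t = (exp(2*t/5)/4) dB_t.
<X>_t = 5*exp(4*t/5)/64 - 5/64

For an Itô process dX_t = a(t) dt + b(t) dB_t, the quadratic variation is <X>_t = int_0^t b(s)^2 ds (the drift term does not contribute). Here b(s) = exp(2*s/5)/4, so
  b(s)^2 = exp(4*s/5)/16.
Integrating from 0 to t:
  <X>_t = int_0^t (exp(4*s/5)/16) ds = 5*exp(4*t/5)/64 - 5/64.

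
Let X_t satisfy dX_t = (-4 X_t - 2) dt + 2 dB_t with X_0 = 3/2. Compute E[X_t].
E[X_t] = -1/2 + 2*exp(-4*t)

Taking expectations and using E[dB_t] = 0, the mean m(t) = E[X_t] satisfies the ODE m'(t) = a m(t) + b with m(0) = x_0. With a = -4, b = -2, x_0 = 3/2, the solution is
  m(t) = x_0 * exp(a t) + (b/a) * (exp(a t) - 1)
       = (3/2) * exp((-4) t) + ((-2)/(-4)) * (exp((-4) t) - 1)
       = -1/2 + 2*exp(-4*t).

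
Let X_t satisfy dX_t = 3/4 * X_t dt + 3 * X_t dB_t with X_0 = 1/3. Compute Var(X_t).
Var(X_t) = (exp(9*t) - 1)*exp(3*t/2)/9

For GBM dX = mu X dt + sigma X dB with X_0 = x_0, apply Itô to Y = log X: dY = (mu - sigma^2/2) dt + sigma dB, so Y_t = log(x_0) + (mu - sigma^2/2) t + sigma B_t and hence X_t = x_0 * exp((mu - sigma^2/2) t + sigma B_t).
With mu = 3/4, sigma = 3, x_0 = 1/3, this gives:
  X_t = 1/3 * exp((-15/4) * t + (3) * B_t).
Since sigma*B_t ~ Normal(0, sigma^2 t), E[exp(sigma*B_t)] = exp(sigma^2 t / 2); so E[X_t] = x_0 * exp((mu - sigma^2/2) t) * exp(sigma^2 t / 2) = x_0 * exp(mu t) = exp(3*t/4)/3.
Var(X_t) = E[X_t^2] - (E[X_t])^2 = x_0^2 * exp(2 mu t) * (exp(sigma^2 t) - 1) = (exp(9*t) - 1)*exp(3*t/2)/9.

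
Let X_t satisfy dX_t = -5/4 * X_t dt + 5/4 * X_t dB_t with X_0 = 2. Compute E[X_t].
E[X_t] = 2*exp(-5*t/4)

For GBM dX = mu X dt + sigma X dB with X_0 = x_0, apply Itô to Y = log X: dY = (mu - sigma^2/2) dt + sigma dB, so Y_t = log(x_0) + (mu - sigma^2/2) t + sigma B_t and hence X_t = x_0 * exp((mu - sigma^2/2) t + sigma B_t).
With mu = -5/4, sigma = 5/4, x_0 = 2, this gives:
  X_t = 2 * exp((-65/32) * t + (5/4) * B_t).
Since sigma*B_t ~ Normal(0, sigma^2 t), E[exp(sigma*B_t)] = exp(sigma^2 t / 2); so E[X_t] = x_0 * exp((mu - sigma^2/2) t) * exp(sigma^2 t / 2) = x_0 * exp(mu t) = 2*exp(-5*t/4).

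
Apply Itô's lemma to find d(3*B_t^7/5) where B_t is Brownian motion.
d(3*B_t^7/5) = (63*B_t^5/5) dt + (21*B_t^6/5) dB_t

Itô's formula for f(B_t) gives d f(B_t) = f'(B_t) dB_t + (1/2) f''(B_t) dt. Compute derivatives of f(x) = 3*x^7/5:
  f'(x)  = 21*x^6/5
  f''(x) = 126*x^5/5
Substitute x = B_t and multiply the f'' term by 1/2:
  drift     = (1/2) * (126*x^5/5) evaluated at B_t = 63*B_t^5/5
  diffusion = (21*x^6/5) evaluated at B_t = 21*B_t^6/5
Therefore d(3*B_t^7/5) = (63*B_t^5/5) dt + (21*B_t^6/5) dB_t.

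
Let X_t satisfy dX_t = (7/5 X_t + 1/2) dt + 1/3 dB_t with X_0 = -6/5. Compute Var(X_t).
Var(X_t) = 5*exp(14*t/5)/126 - 5/126

The variance V(t) = Var(X_t) satisfies V'(t) = 2 a V(t) + c^2 with V(0) = 0 (drift coefficient is linear in X, diffusion is constant). With a = 7/5, c = 1/3, the solution is
  V(t) = (c^2 / (2 a)) * (exp(2 a t) - 1)
       = ((1/3)^2 / (2*(7/5))) * (exp((14/5) t) - 1)
       = 5*exp(14*t/5)/126 - 5/126.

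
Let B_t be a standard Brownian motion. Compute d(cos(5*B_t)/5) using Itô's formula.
d(cos(5*B_t)/5) = (-5*cos(5*B_t)/2) dt + (-sin(5*B_t)) dB_t

Itô's formula for f(B_t) gives d f(B_t) = f'(B_t) dB_t + (1/2) f''(B_t) dt. Compute derivatives of f(x) = cos(5*x)/5:
  f'(x)  = -sin(5*x)
  f''(x) = -5*cos(5*x)
Substitute x = B_t and multiply the f'' term by 1/2:
  drift     = (1/2) * (-5*cos(5*x)) evaluated at B_t = -5*cos(5*B_t)/2
  diffusion = (-sin(5*x)) evaluated at B_t = -sin(5*B_t)
Therefore d(cos(5*B_t)/5) = (-5*cos(5*B_t)/2) dt + (-sin(5*B_t)) dB_t.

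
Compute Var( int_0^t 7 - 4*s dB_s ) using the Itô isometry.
Var = t*(16*t^2 - 84*t + 147)/3

The Itô integral of a deterministic integrand f(s) has mean 0 because each increment f(s) * (B_{s+ds} - B_s) has mean 0. By the Itô isometry:
  Var( int_0^t f(s) dB_s ) = E[ (int_0^t f(s) dB_s)^2 ] = int_0^t f(s)^2 ds.
Here f(s) = 7 - 4*s, so f(s)^2 = (4*s - 7)^2. Integrate:
  int_0^t ((4*s - 7)^2) ds = t*(16*t^2 - 84*t + 147)/3.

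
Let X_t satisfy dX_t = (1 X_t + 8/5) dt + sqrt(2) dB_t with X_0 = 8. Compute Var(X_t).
Var(X_t) = exp(2*t) - 1

The variance V(t) = Var(X_t) satisfies V'(t) = 2 a V(t) + c^2 with V(0) = 0 (drift coefficient is linear in X, diffusion is constant). With a = 1, c = sqrt(2), the solution is
  V(t) = (c^2 / (2 a)) * (exp(2 a t) - 1)
       = (sqrt(2)^2 / (2*1)) * (exp(2 t) - 1)
       = exp(2*t) - 1.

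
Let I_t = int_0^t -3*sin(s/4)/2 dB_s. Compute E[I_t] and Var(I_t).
E[I_t] = 0; Var(I_t) = 9*t/8 - 9*sin(t/2)/4

The Itô integral of a deterministic integrand f(s) has mean 0 because each increment f(s) * (B_{s+ds} - B_s) has mean 0. By the Itô isometry:
  Var( int_0^t f(s) dB_s ) = E[ (int_0^t f(s) dB_s)^2 ] = int_0^t f(s)^2 ds.
Here f(s) = -3*sin(s/4)/2, so f(s)^2 = 9*sin(s/4)^2/4. Integrate:
  int_0^t (9*sin(s/4)^2/4) ds = 9*t/8 - 9*sin(t/2)/4.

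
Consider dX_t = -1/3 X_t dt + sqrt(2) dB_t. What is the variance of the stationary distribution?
lim Var(X_t) = 3

The OU SDE dX = -theta X dt + sigma dB admits the integrating factor exp(theta t): d(exp(theta t) X_t) = sigma exp(theta t) dB_t. Integrating from 0 to t gives X_t = x_0 * exp(-theta t) + sigma * int_0^t exp(-theta (t-s)) dB_s for any initial x_0. The Itô integral has variance (by the Itô isometry) sigma^2 * int_0^t exp(-2 theta (t - s)) ds = sigma^2 * (1 - exp(-2 theta t)) / (2 theta), independent of x_0.
With theta = 1/3, sigma = sqrt(2):
  Var(X_t) = (sqrt(2))^2 * (1 - exp(-2*1/3 t)) / (2 * 1/3) = 3 - 3*exp(-2*t/3).
As t -> infinity, exp(-2*1/3 t) -> 0, so the stationary variance is sigma^2 / (2 theta) = 3.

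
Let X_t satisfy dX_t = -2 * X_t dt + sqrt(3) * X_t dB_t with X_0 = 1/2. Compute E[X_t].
E[X_t] = exp(-2*t)/2

For GBM dX = mu X dt + sigma X dB with X_0 = x_0, apply Itô to Y = log X: dY = (mu - sigma^2/2) dt + sigma dB, so Y_t = log(x_0) + (mu - sigma^2/2) t + sigma B_t and hence X_t = x_0 * exp((mu - sigma^2/2) t + sigma B_t).
With mu = -2, sigma = sqrt(3), x_0 = 1/2, this gives:
  X_t = 1/2 * exp((-7/2) * t + (sqrt(3)) * B_t).
Since sigma*B_t ~ Normal(0, sigma^2 t), E[exp(sigma*B_t)] = exp(sigma^2 t / 2); so E[X_t] = x_0 * exp((mu - sigma^2/2) t) * exp(sigma^2 t / 2) = x_0 * exp(mu t) = exp(-2*t)/2.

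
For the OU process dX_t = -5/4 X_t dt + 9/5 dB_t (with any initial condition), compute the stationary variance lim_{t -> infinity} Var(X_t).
lim Var(X_t) = 162/125

The OU SDE dX = -theta X dt + sigma dB admits the integrating factor exp(theta t): d(exp(theta t) X_t) = sigma exp(theta t) dB_t. Integrating from 0 to t gives X_t = x_0 * exp(-theta t) + sigma * int_0^t exp(-theta (t-s)) dB_s for any initial x_0. The Itô integral has variance (by the Itô isometry) sigma^2 * int_0^t exp(-2 theta (t - s)) ds = sigma^2 * (1 - exp(-2 theta t)) / (2 theta), independent of x_0.
With theta = 5/4, sigma = 9/5:
  Var(X_t) = (9/5)^2 * (1 - exp(-2*5/4 t)) / (2 * 5/4) = 162/125 - 162*exp(-5*t/2)/125.
As t -> infinity, exp(-2*5/4 t) -> 0, so the stationary variance is sigma^2 / (2 theta) = 162/125.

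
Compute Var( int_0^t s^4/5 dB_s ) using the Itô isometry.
Var = t^9/225

The Itô integral of a deterministic integrand f(s) has mean 0 because each increment f(s) * (B_{s+ds} - B_s) has mean 0. By the Itô isometry:
  Var( int_0^t f(s) dB_s ) = E[ (int_0^t f(s) dB_s)^2 ] = int_0^t f(s)^2 ds.
Here f(s) = s^4/5, so f(s)^2 = s^8/25. Integrate:
  int_0^t (s^8/25) ds = t^9/225.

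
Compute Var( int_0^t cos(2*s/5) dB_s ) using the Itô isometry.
Var = t/2 + 5*sin(4*t/5)/8

The Itô integral of a deterministic integrand f(s) has mean 0 because each increment f(s) * (B_{s+ds} - B_s) has mean 0. By the Itô isometry:
  Var( int_0^t f(s) dB_s ) = E[ (int_0^t f(s) dB_s)^2 ] = int_0^t f(s)^2 ds.
Here f(s) = cos(2*s/5), so f(s)^2 = cos(2*s/5)^2. Integrate:
  int_0^t (cos(2*s/5)^2) ds = t/2 + 5*sin(4*t/5)/8.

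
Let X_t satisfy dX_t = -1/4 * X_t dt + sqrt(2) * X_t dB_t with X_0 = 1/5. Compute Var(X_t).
Var(X_t) = (exp(2*t) - 1)*exp(-t/2)/25

For GBM dX = mu X dt + sigma X dB with X_0 = x_0, apply Itô to Y = log X: dY = (mu - sigma^2/2) dt + sigma dB, so Y_t = log(x_0) + (mu - sigma^2/2) t + sigma B_t and hence X_t = x_0 * exp((mu - sigma^2/2) t + sigma B_t).
With mu = -1/4, sigma = sqrt(2), x_0 = 1/5, this gives:
  X_t = 1/5 * exp((-5/4) * t + (sqrt(2)) * B_t).
Since sigma*B_t ~ Normal(0, sigma^2 t), E[exp(sigma*B_t)] = exp(sigma^2 t / 2); so E[X_t] = x_0 * exp((mu - sigma^2/2) t) * exp(sigma^2 t / 2) = x_0 * exp(mu t) = exp(-t/4)/5.
Var(X_t) = E[X_t^2] - (E[X_t])^2 = x_0^2 * exp(2 mu t) * (exp(sigma^2 t) - 1) = (exp(2*t) - 1)*exp(-t/2)/25.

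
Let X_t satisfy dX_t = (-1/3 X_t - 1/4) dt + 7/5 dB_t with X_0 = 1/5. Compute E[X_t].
E[X_t] = -3/4 + 19*exp(-t/3)/20

Taking expectations and using E[dB_t] = 0, the mean m(t) = E[X_t] satisfies the ODE m'(t) = a m(t) + b with m(0) = x_0. With a = -1/3, b = -1/4, x_0 = 1/5, the solution is
  m(t) = x_0 * exp(a t) + (b/a) * (exp(a t) - 1)
       = (1/5) * exp((-1/3) t) + ((-1/4)/(-1/3)) * (exp((-1/3) t) - 1)
       = -3/4 + 19*exp(-t/3)/20.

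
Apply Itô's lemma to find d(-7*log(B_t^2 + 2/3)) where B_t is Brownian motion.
d(-7*log(B_t^2 + 2/3)) = (21*(3*B_t^2 - 2)/(3*B_t^2 + 2)^2) dt + (-42*B_t/(3*B_t^2 + 2)) dB_t

Itô's formula for f(B_t) gives d f(B_t) = f'(B_t) dB_t + (1/2) f''(B_t) dt. Compute derivatives of f(x) = -7*log(x^2 + 2/3):
  f'(x)  = -42*x/(3*x^2 + 2)
  f''(x) = 42*(3*x^2 - 2)/(3*x^2 + 2)^2
Substitute x = B_t and multiply the f'' term by 1/2:
  drift     = (1/2) * (42*(3*x^2 - 2)/(3*x^2 + 2)^2) evaluated at B_t = 21*(3*B_t^2 - 2)/(3*B_t^2 + 2)^2
  diffusion = (-42*x/(3*x^2 + 2)) evaluated at B_t = -42*B_t/(3*B_t^2 + 2)
Therefore d(-7*log(B_t^2 + 2/3)) = (21*(3*B_t^2 - 2)/(3*B_t^2 + 2)^2) dt + (-42*B_t/(3*B_t^2 + 2)) dB_t.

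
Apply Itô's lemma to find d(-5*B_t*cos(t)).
d(-5*B_t*cos(t)) = (5*B_t*sin(t)) dt + (-5*cos(t)) dB_t

Itô's formula for f(t, x): d f(t, B_t) = (f_t + (1/2) f_xx) dt + f_x dB_t. Compute partials of f(t, x) = -5*x*cos(t):
  f_t(t,x)  = 5*x*sin(t)
  f_x(t,x)  = -5*cos(t)
  f_xx(t,x) = 0
Assemble drift = f_t + (1/2) f_xx = 5*x*sin(t) and diffusion = f_x = -5*cos(t). Substituting x = B_t:
  d(-5*B_t*cos(t)) = (5*B_t*sin(t)) dt + (-5*cos(t)) dB_t.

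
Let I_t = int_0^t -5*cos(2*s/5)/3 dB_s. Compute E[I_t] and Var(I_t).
E[I_t] = 0; Var(I_t) = 25*t/18 + 125*sin(4*t/5)/72

The Itô integral of a deterministic integrand f(s) has mean 0 because each increment f(s) * (B_{s+ds} - B_s) has mean 0. By the Itô isometry:
  Var( int_0^t f(s) dB_s ) = E[ (int_0^t f(s) dB_s)^2 ] = int_0^t f(s)^2 ds.
Here f(s) = -5*cos(2*s/5)/3, so f(s)^2 = 25*cos(2*s/5)^2/9. Integrate:
  int_0^t (25*cos(2*s/5)^2/9) ds = 25*t/18 + 125*sin(4*t/5)/72.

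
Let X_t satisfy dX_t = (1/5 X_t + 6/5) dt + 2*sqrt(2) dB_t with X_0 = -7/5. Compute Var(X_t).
Var(X_t) = 20*exp(2*t/5) - 20

The variance V(t) = Var(X_t) satisfies V'(t) = 2 a V(t) + c^2 with V(0) = 0 (drift coefficient is linear in X, diffusion is constant). With a = 1/5, c = 2*sqrt(2), the solution is
  V(t) = (c^2 / (2 a)) * (exp(2 a t) - 1)
       = ((2*sqrt(2))^2 / (2*(1/5))) * (exp((2/5) t) - 1)
       = 20*exp(2*t/5) - 20.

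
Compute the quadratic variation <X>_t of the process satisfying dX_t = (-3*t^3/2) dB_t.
<X>_t = 9*t^7/28

For an Itô process dX_t = a(t) dt + b(t) dB_t, the quadratic variation is <X>_t = int_0^t b(s)^2 ds (the drift term does not contribute). Here b(s) = -3*s^3/2, so
  b(s)^2 = 9*s^6/4.
Integrating from 0 to t:
  <X>_t = int_0^t (9*s^6/4) ds = 9*t^7/28.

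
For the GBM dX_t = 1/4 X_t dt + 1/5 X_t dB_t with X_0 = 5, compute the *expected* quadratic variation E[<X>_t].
E[<X>_t] = 50*exp(27*t/50)/27 - 50/27

<X>_t = int_0^t ((1/5) * X_s)^2 ds. Taking expectation inside the integral: E[<X>_t] = (1/5)^2 * int_0^t E[X_s^2] ds. For GBM, E[X_s^2] = x_0^2 * exp((2 mu + sigma^2) s). Integrating:
  E[<X>_t] = (1/5)^2 * 5^2 * (exp((2*(1/4) + (1/5)^2) t) - 1) / (2*(1/4) + (1/5)^2)
           = (1/5)^2 * 5^2 * (exp((27/50) t) - 1) / (27/50) = 50*exp(27*t/50)/27 - 50/27.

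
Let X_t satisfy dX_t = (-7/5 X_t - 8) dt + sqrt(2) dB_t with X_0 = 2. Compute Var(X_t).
Var(X_t) = 5/7 - 5*exp(-14*t/5)/7

The variance V(t) = Var(X_t) satisfies V'(t) = 2 a V(t) + c^2 with V(0) = 0 (drift coefficient is linear in X, diffusion is constant). With a = -7/5, c = sqrt(2), the solution is
  V(t) = (c^2 / (2 a)) * (exp(2 a t) - 1)
       = (sqrt(2)^2 / (2*(-7/5))) * (exp((-14/5) t) - 1)
       = 5/7 - 5*exp(-14*t/5)/7.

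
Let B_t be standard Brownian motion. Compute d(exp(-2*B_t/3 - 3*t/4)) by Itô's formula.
d(exp(-2*B_t/3 - 3*t/4)) = (-19*exp(-2*B_t/3 - 3*t/4)/36) dt + (-2*exp(-2*B_t/3 - 3*t/4)/3) dB_t

Itô's formula for f(t, x): d f(t, B_t) = (f_t + (1/2) f_xx) dt + f_x dB_t. Compute partials of f(t, x) = exp(-3*t/4 - 2*x/3):
  f_t(t,x)  = -3*exp(-3*t/4 - 2*x/3)/4
  f_x(t,x)  = -2*exp(-3*t/4 - 2*x/3)/3
  f_xx(t,x) = 4*exp(-3*t/4 - 2*x/3)/9
Assemble drift = f_t + (1/2) f_xx = -19*exp(-3*t/4 - 2*x/3)/36 and diffusion = f_x = -2*exp(-3*t/4 - 2*x/3)/3. Substituting x = B_t:
  d(exp(-2*B_t/3 - 3*t/4)) = (-19*exp(-2*B_t/3 - 3*t/4)/36) dt + (-2*exp(-2*B_t/3 - 3*t/4)/3) dB_t.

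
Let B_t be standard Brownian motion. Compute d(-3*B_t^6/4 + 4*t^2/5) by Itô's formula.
d(-3*B_t^6/4 + 4*t^2/5) = (-45*B_t^4/4 + 8*t/5) dt + (-9*B_t^5/2) dB_t

Itô's formula for f(t, x): d f(t, B_t) = (f_t + (1/2) f_xx) dt + f_x dB_t. Compute partials of f(t, x) = 4*t^2/5 - 3*x^6/4:
  f_t(t,x)  = 8*t/5
  f_x(t,x)  = -9*x^5/2
  f_xx(t,x) = -45*x^4/2
Assemble drift = f_t + (1/2) f_xx = 8*t/5 - 45*x^4/4 and diffusion = f_x = -9*x^5/2. Substituting x = B_t:
  d(-3*B_t^6/4 + 4*t^2/5) = (-45*B_t^4/4 + 8*t/5) dt + (-9*B_t^5/2) dB_t.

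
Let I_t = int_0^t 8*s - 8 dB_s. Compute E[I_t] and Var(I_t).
E[I_t] = 0; Var(I_t) = 64*t*(t^2 - 3*t + 3)/3

The Itô integral of a deterministic integrand f(s) has mean 0 because each increment f(s) * (B_{s+ds} - B_s) has mean 0. By the Itô isometry:
  Var( int_0^t f(s) dB_s ) = E[ (int_0^t f(s) dB_s)^2 ] = int_0^t f(s)^2 ds.
Here f(s) = 8*s - 8, so f(s)^2 = 64*(s - 1)^2. Integrate:
  int_0^t (64*(s - 1)^2) ds = 64*t*(t^2 - 3*t + 3)/3.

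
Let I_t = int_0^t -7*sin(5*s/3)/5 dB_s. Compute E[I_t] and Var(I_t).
E[I_t] = 0; Var(I_t) = 49*t/50 - 147*sin(10*t/3)/500

The Itô integral of a deterministic integrand f(s) has mean 0 because each increment f(s) * (B_{s+ds} - B_s) has mean 0. By the Itô isometry:
  Var( int_0^t f(s) dB_s ) = E[ (int_0^t f(s) dB_s)^2 ] = int_0^t f(s)^2 ds.
Here f(s) = -7*sin(5*s/3)/5, so f(s)^2 = 49*sin(5*s/3)^2/25. Integrate:
  int_0^t (49*sin(5*s/3)^2/25) ds = 49*t/50 - 147*sin(10*t/3)/500.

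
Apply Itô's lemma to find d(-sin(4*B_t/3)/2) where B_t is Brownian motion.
d(-sin(4*B_t/3)/2) = (4*sin(4*B_t/3)/9) dt + (-2*cos(4*B_t/3)/3) dB_t

Itô's formula for f(B_t) gives d f(B_t) = f'(B_t) dB_t + (1/2) f''(B_t) dt. Compute derivatives of f(x) = -sin(4*x/3)/2:
  f'(x)  = -2*cos(4*x/3)/3
  f''(x) = 8*sin(4*x/3)/9
Substitute x = B_t and multiply the f'' term by 1/2:
  drift     = (1/2) * (8*sin(4*x/3)/9) evaluated at B_t = 4*sin(4*B_t/3)/9
  diffusion = (-2*cos(4*x/3)/3) evaluated at B_t = -2*cos(4*B_t/3)/3
Therefore d(-sin(4*B_t/3)/2) = (4*sin(4*B_t/3)/9) dt + (-2*cos(4*B_t/3)/3) dB_t.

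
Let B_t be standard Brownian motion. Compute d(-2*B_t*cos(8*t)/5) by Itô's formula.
d(-2*B_t*cos(8*t)/5) = (16*B_t*sin(8*t)/5) dt + (-2*cos(8*t)/5) dB_t

Itô's formula for f(t, x): d f(t, B_t) = (f_t + (1/2) f_xx) dt + f_x dB_t. Compute partials of f(t, x) = -2*x*cos(8*t)/5:
  f_t(t,x)  = 16*x*sin(8*t)/5
  f_x(t,x)  = -2*cos(8*t)/5
  f_xx(t,x) = 0
Assemble drift = f_t + (1/2) f_xx = 16*x*sin(8*t)/5 and diffusion = f_x = -2*cos(8*t)/5. Substituting x = B_t:
  d(-2*B_t*cos(8*t)/5) = (16*B_t*sin(8*t)/5) dt + (-2*cos(8*t)/5) dB_t.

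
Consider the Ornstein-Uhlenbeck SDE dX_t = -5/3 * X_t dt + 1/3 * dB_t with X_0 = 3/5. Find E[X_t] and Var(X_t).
E[X_t] = 3*exp(-5*t/3)/5; Var(X_t) = 1/30 - exp(-10*t/3)/30

The OU SDE dX = -theta X dt + sigma dB admits the integrating factor exp(theta t): d(exp(theta t) X_t) = sigma exp(theta t) dB_t. Integrating from 0 to t:
  X_t = x_0 * exp(-theta t) + sigma * int_0^t exp(-theta (t-s)) dB_s.
The Itô integral has mean 0 and (by the Itô isometry) variance sigma^2 * int_0^t exp(-2 theta (t - s)) ds = sigma^2 * (1 - exp(-2 theta t)) / (2 theta).
With theta = 5/3, sigma = 1/3, x_0 = 3/5:
  E[X_t] = 3/5 * exp(-5/3 t) = 3*exp(-5*t/3)/5
  Var(X_t) = (1/3)^2 * (1 - exp(-2*5/3 t)) / (2 * 5/3) = 1/30 - exp(-10*t/3)/30.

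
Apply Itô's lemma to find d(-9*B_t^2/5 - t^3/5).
d(-9*B_t^2/5 - t^3/5) = (-3*t^2/5 - 9/5) dt + (-18*B_t/5) dB_t

Itô's formula for f(t, x): d f(t, B_t) = (f_t + (1/2) f_xx) dt + f_x dB_t. Compute partials of f(t, x) = -t^3/5 - 9*x^2/5:
  f_t(t,x)  = -3*t^2/5
  f_x(t,x)  = -18*x/5
  f_xx(t,x) = -18/5
Assemble drift = f_t + (1/2) f_xx = -3*t^2/5 - 9/5 and diffusion = f_x = -18*x/5. Substituting x = B_t:
  d(-9*B_t^2/5 - t^3/5) = (-3*t^2/5 - 9/5) dt + (-18*B_t/5) dB_t.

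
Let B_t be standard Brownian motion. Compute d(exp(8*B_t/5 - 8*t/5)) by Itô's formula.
d(exp(8*B_t/5 - 8*t/5)) = (-8*exp(8*B_t/5 - 8*t/5)/25) dt + (8*exp(8*B_t/5 - 8*t/5)/5) dB_t

Itô's formula for f(t, x): d f(t, B_t) = (f_t + (1/2) f_xx) dt + f_x dB_t. Compute partials of f(t, x) = exp(-8*t/5 + 8*x/5):
  f_t(t,x)  = -8*exp(-8*t/5 + 8*x/5)/5
  f_x(t,x)  = 8*exp(-8*t/5 + 8*x/5)/5
  f_xx(t,x) = 64*exp(-8*t/5 + 8*x/5)/25
Assemble drift = f_t + (1/2) f_xx = -8*exp(-8*t/5 + 8*x/5)/25 and diffusion = f_x = 8*exp(-8*t/5 + 8*x/5)/5. Substituting x = B_t:
  d(exp(8*B_t/5 - 8*t/5)) = (-8*exp(8*B_t/5 - 8*t/5)/25) dt + (8*exp(8*B_t/5 - 8*t/5)/5) dB_t.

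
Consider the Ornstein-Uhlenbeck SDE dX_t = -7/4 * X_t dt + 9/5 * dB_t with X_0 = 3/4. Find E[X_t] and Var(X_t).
E[X_t] = 3*exp(-7*t/4)/4; Var(X_t) = 162/175 - 162*exp(-7*t/2)/175

The OU SDE dX = -theta X dt + sigma dB admits the integrating factor exp(theta t): d(exp(theta t) X_t) = sigma exp(theta t) dB_t. Integrating from 0 to t:
  X_t = x_0 * exp(-theta t) + sigma * int_0^t exp(-theta (t-s)) dB_s.
The Itô integral has mean 0 and (by the Itô isometry) variance sigma^2 * int_0^t exp(-2 theta (t - s)) ds = sigma^2 * (1 - exp(-2 theta t)) / (2 theta).
With theta = 7/4, sigma = 9/5, x_0 = 3/4:
  E[X_t] = 3/4 * exp(-7/4 t) = 3*exp(-7*t/4)/4
  Var(X_t) = (9/5)^2 * (1 - exp(-2*7/4 t)) / (2 * 7/4) = 162/175 - 162*exp(-7*t/2)/175.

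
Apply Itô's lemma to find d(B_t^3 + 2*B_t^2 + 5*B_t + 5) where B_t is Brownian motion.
d(B_t^3 + 2*B_t^2 + 5*B_t + 5) = (3*B_t + 2) dt + (3*B_t^2 + 4*B_t + 5) dB_t

Itô's formula for f(B_t) gives d f(B_t) = f'(B_t) dB_t + (1/2) f''(B_t) dt. Compute derivatives of f(x) = x^3 + 2*x^2 + 5*x + 5:
  f'(x)  = 3*x^2 + 4*x + 5
  f''(x) = 6*x + 4
Substitute x = B_t and multiply the f'' term by 1/2:
  drift     = (1/2) * (6*x + 4) evaluated at B_t = 3*B_t + 2
  diffusion = (3*x^2 + 4*x + 5) evaluated at B_t = 3*B_t^2 + 4*B_t + 5
Therefore d(B_t^3 + 2*B_t^2 + 5*B_t + 5) = (3*B_t + 2) dt + (3*B_t^2 + 4*B_t + 5) dB_t.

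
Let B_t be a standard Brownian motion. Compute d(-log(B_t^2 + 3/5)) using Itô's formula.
d(-log(B_t^2 + 3/5)) = (5*(5*B_t^2 - 3)/(5*B_t^2 + 3)^2) dt + (-10*B_t/(5*B_t^2 + 3)) dB_t

Itô's formula for f(B_t) gives d f(B_t) = f'(B_t) dB_t + (1/2) f''(B_t) dt. Compute derivatives of f(x) = -log(x^2 + 3/5):
  f'(x)  = -10*x/(5*x^2 + 3)
  f''(x) = 10*(5*x^2 - 3)/(5*x^2 + 3)^2
Substitute x = B_t and multiply the f'' term by 1/2:
  drift     = (1/2) * (10*(5*x^2 - 3)/(5*x^2 + 3)^2) evaluated at B_t = 5*(5*B_t^2 - 3)/(5*B_t^2 + 3)^2
  diffusion = (-10*x/(5*x^2 + 3)) evaluated at B_t = -10*B_t/(5*B_t^2 + 3)
Therefore d(-log(B_t^2 + 3/5)) = (5*(5*B_t^2 - 3)/(5*B_t^2 + 3)^2) dt + (-10*B_t/(5*B_t^2 + 3)) dB_t.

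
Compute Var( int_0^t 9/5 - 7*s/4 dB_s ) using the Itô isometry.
Var = t*(1225*t^2 - 3780*t + 3888)/1200

The Itô integral of a deterministic integrand f(s) has mean 0 because each increment f(s) * (B_{s+ds} - B_s) has mean 0. By the Itô isometry:
  Var( int_0^t f(s) dB_s ) = E[ (int_0^t f(s) dB_s)^2 ] = int_0^t f(s)^2 ds.
Here f(s) = 9/5 - 7*s/4, so f(s)^2 = (35*s - 36)^2/400. Integrate:
  int_0^t ((35*s - 36)^2/400) ds = t*(1225*t^2 - 3780*t + 3888)/1200.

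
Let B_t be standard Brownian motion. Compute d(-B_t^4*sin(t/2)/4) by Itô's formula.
d(-B_t^4*sin(t/2)/4) = (-B_t^2*(B_t^2*cos(t/2) + 12*sin(t/2))/8) dt + (-B_t^3*sin(t/2)) dB_t

Itô's formula for f(t, x): d f(t, B_t) = (f_t + (1/2) f_xx) dt + f_x dB_t. Compute partials of f(t, x) = -x^4*sin(t/2)/4:
  f_t(t,x)  = -x^4*cos(t/2)/8
  f_x(t,x)  = -x^3*sin(t/2)
  f_xx(t,x) = -3*x^2*sin(t/2)
Assemble drift = f_t + (1/2) f_xx = -x^2*(x^2*cos(t/2) + 12*sin(t/2))/8 and diffusion = f_x = -x^3*sin(t/2). Substituting x = B_t:
  d(-B_t^4*sin(t/2)/4) = (-B_t^2*(B_t^2*cos(t/2) + 12*sin(t/2))/8) dt + (-B_t^3*sin(t/2)) dB_t.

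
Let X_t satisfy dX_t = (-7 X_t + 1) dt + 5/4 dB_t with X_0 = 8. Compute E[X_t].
E[X_t] = 1/7 + 55*exp(-7*t)/7

Taking expectations and using E[dB_t] = 0, the mean m(t) = E[X_t] satisfies the ODE m'(t) = a m(t) + b with m(0) = x_0. With a = -7, b = 1, x_0 = 8, the solution is
  m(t) = x_0 * exp(a t) + (b/a) * (exp(a t) - 1)
       = 8 * exp((-7) t) + (1/(-7)) * (exp((-7) t) - 1)
       = 1/7 + 55*exp(-7*t)/7.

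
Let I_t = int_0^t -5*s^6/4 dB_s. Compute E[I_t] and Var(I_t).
E[I_t] = 0; Var(I_t) = 25*t^13/208

The Itô integral of a deterministic integrand f(s) has mean 0 because each increment f(s) * (B_{s+ds} - B_s) has mean 0. By the Itô isometry:
  Var( int_0^t f(s) dB_s ) = E[ (int_0^t f(s) dB_s)^2 ] = int_0^t f(s)^2 ds.
Here f(s) = -5*s^6/4, so f(s)^2 = 25*s^12/16. Integrate:
  int_0^t (25*s^12/16) ds = 25*t^13/208.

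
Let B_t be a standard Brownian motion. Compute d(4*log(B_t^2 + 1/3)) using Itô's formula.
d(4*log(B_t^2 + 1/3)) = (12*(1 - 3*B_t^2)/(3*B_t^2 + 1)^2) dt + (24*B_t/(3*B_t^2 + 1)) dB_t

Itô's formula for f(B_t) gives d f(B_t) = f'(B_t) dB_t + (1/2) f''(B_t) dt. Compute derivatives of f(x) = 4*log(x^2 + 1/3):
  f'(x)  = 24*x/(3*x^2 + 1)
  f''(x) = 24*(1 - 3*x^2)/(3*x^2 + 1)^2
Substitute x = B_t and multiply the f'' term by 1/2:
  drift     = (1/2) * (24*(1 - 3*x^2)/(3*x^2 + 1)^2) evaluated at B_t = 12*(1 - 3*B_t^2)/(3*B_t^2 + 1)^2
  diffusion = (24*x/(3*x^2 + 1)) evaluated at B_t = 24*B_t/(3*B_t^2 + 1)
Therefore d(4*log(B_t^2 + 1/3)) = (12*(1 - 3*B_t^2)/(3*B_t^2 + 1)^2) dt + (24*B_t/(3*B_t^2 + 1)) dB_t.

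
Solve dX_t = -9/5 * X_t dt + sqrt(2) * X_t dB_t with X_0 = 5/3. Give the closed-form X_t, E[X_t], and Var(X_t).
X_t = 5/3 * exp((-14/5) t + (sqrt(2)) B_t); E[X_t] = 5*exp(-9*t/5)/3; Var(X_t) = (25*exp(2*t) - 25)*exp(-18*t/5)/9

For GBM dX = mu X dt + sigma X dB with X_0 = x_0, apply Itô to Y = log X: dY = (mu - sigma^2/2) dt + sigma dB, so Y_t = log(x_0) + (mu - sigma^2/2) t + sigma B_t and hence X_t = x_0 * exp((mu - sigma^2/2) t + sigma B_t).
With mu = -9/5, sigma = sqrt(2), x_0 = 5/3, this gives:
  X_t = 5/3 * exp((-14/5) * t + (sqrt(2)) * B_t).
Since sigma*B_t ~ Normal(0, sigma^2 t), E[exp(sigma*B_t)] = exp(sigma^2 t / 2); so E[X_t] = x_0 * exp((mu - sigma^2/2) t) * exp(sigma^2 t / 2) = x_0 * exp(mu t) = 5*exp(-9*t/5)/3.
Var(X_t) = E[X_t^2] - (E[X_t])^2 = x_0^2 * exp(2 mu t) * (exp(sigma^2 t) - 1) = (25*exp(2*t) - 25)*exp(-18*t/5)/9.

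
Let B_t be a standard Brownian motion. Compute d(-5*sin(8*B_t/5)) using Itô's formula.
d(-5*sin(8*B_t/5)) = (32*sin(8*B_t/5)/5) dt + (-8*cos(8*B_t/5)) dB_t

Itô's formula for f(B_t) gives d f(B_t) = f'(B_t) dB_t + (1/2) f''(B_t) dt. Compute derivatives of f(x) = -5*sin(8*x/5):
  f'(x)  = -8*cos(8*x/5)
  f''(x) = 64*sin(8*x/5)/5
Substitute x = B_t and multiply the f'' term by 1/2:
  drift     = (1/2) * (64*sin(8*x/5)/5) evaluated at B_t = 32*sin(8*B_t/5)/5
  diffusion = (-8*cos(8*x/5)) evaluated at B_t = -8*cos(8*B_t/5)
Therefore d(-5*sin(8*B_t/5)) = (32*sin(8*B_t/5)/5) dt + (-8*cos(8*B_t/5)) dB_t.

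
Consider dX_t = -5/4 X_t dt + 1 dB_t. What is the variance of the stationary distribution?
lim Var(X_t) = 2/5

The OU SDE dX = -theta X dt + sigma dB admits the integrating factor exp(theta t): d(exp(theta t) X_t) = sigma exp(theta t) dB_t. Integrating from 0 to t gives X_t = x_0 * exp(-theta t) + sigma * int_0^t exp(-theta (t-s)) dB_s for any initial x_0. The Itô integral has variance (by the Itô isometry) sigma^2 * int_0^t exp(-2 theta (t - s)) ds = sigma^2 * (1 - exp(-2 theta t)) / (2 theta), independent of x_0.
With theta = 5/4, sigma = 1:
  Var(X_t) = (1)^2 * (1 - exp(-2*5/4 t)) / (2 * 5/4) = 2/5 - 2*exp(-5*t/2)/5.
As t -> infinity, exp(-2*5/4 t) -> 0, so the stationary variance is sigma^2 / (2 theta) = 2/5.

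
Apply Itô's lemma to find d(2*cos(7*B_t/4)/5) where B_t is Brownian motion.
d(2*cos(7*B_t/4)/5) = (-49*cos(7*B_t/4)/80) dt + (-7*sin(7*B_t/4)/10) dB_t

Itô's formula for f(B_t) gives d f(B_t) = f'(B_t) dB_t + (1/2) f''(B_t) dt. Compute derivatives of f(x) = 2*cos(7*x/4)/5:
  f'(x)  = -7*sin(7*x/4)/10
  f''(x) = -49*cos(7*x/4)/40
Substitute x = B_t and multiply the f'' term by 1/2:
  drift     = (1/2) * (-49*cos(7*x/4)/40) evaluated at B_t = -49*cos(7*B_t/4)/80
  diffusion = (-7*sin(7*x/4)/10) evaluated at B_t = -7*sin(7*B_t/4)/10
Therefore d(2*cos(7*B_t/4)/5) = (-49*cos(7*B_t/4)/80) dt + (-7*sin(7*B_t/4)/10) dB_t.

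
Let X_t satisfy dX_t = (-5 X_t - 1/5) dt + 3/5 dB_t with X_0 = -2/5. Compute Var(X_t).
Var(X_t) = 9/250 - 9*exp(-10*t)/250

The variance V(t) = Var(X_t) satisfies V'(t) = 2 a V(t) + c^2 with V(0) = 0 (drift coefficient is linear in X, diffusion is constant). With a = -5, c = 3/5, the solution is
  V(t) = (c^2 / (2 a)) * (exp(2 a t) - 1)
       = ((3/5)^2 / (2*(-5))) * (exp((-10) t) - 1)
       = 9/250 - 9*exp(-10*t)/250.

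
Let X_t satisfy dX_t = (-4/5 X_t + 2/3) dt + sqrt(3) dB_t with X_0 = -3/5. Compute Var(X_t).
Var(X_t) = 15/8 - 15*exp(-8*t/5)/8

The variance V(t) = Var(X_t) satisfies V'(t) = 2 a V(t) + c^2 with V(0) = 0 (drift coefficient is linear in X, diffusion is constant). With a = -4/5, c = sqrt(3), the solution is
  V(t) = (c^2 / (2 a)) * (exp(2 a t) - 1)
       = (sqrt(3)^2 / (2*(-4/5))) * (exp((-8/5) t) - 1)
       = 15/8 - 15*exp(-8*t/5)/8.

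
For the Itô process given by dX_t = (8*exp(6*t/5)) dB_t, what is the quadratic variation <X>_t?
<X>_t = 80*exp(12*t/5)/3 - 80/3

For an Itô process dX_t = a(t) dt + b(t) dB_t, the quadratic variation is <X>_t = int_0^t b(s)^2 ds (the drift term does not contribute). Here b(s) = 8*exp(6*s/5), so
  b(s)^2 = 64*exp(12*s/5).
Integrating from 0 to t:
  <X>_t = int_0^t (64*exp(12*s/5)) ds = 80*exp(12*t/5)/3 - 80/3.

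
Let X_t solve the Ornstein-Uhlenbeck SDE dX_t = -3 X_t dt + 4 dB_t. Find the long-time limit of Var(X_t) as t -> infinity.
lim Var(X_t) = 8/3

The OU SDE dX = -theta X dt + sigma dB admits the integrating factor exp(theta t): d(exp(theta t) X_t) = sigma exp(theta t) dB_t. Integrating from 0 to t gives X_t = x_0 * exp(-theta t) + sigma * int_0^t exp(-theta (t-s)) dB_s for any initial x_0. The Itô integral has variance (by the Itô isometry) sigma^2 * int_0^t exp(-2 theta (t - s)) ds = sigma^2 * (1 - exp(-2 theta t)) / (2 theta), independent of x_0.
With theta = 3, sigma = 4:
  Var(X_t) = (4)^2 * (1 - exp(-2*3 t)) / (2 * 3) = 8/3 - 8*exp(-6*t)/3.
As t -> infinity, exp(-2*3 t) -> 0, so the stationary variance is sigma^2 / (2 theta) = 8/3.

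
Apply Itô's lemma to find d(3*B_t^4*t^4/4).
d(3*B_t^4*t^4/4) = (B_t^2*t^3*(3*B_t^2 + 9*t/2)) dt + (3*B_t^3*t^4) dB_t

Itô's formula for f(t, x): d f(t, B_t) = (f_t + (1/2) f_xx) dt + f_x dB_t. Compute partials of f(t, x) = 3*t^4*x^4/4:
  f_t(t,x)  = 3*t^3*x^4
  f_x(t,x)  = 3*t^4*x^3
  f_xx(t,x) = 9*t^4*x^2
Assemble drift = f_t + (1/2) f_xx = t^3*x^2*(9*t/2 + 3*x^2) and diffusion = f_x = 3*t^4*x^3. Substituting x = B_t:
  d(3*B_t^4*t^4/4) = (B_t^2*t^3*(3*B_t^2 + 9*t/2)) dt + (3*B_t^3*t^4) dB_t.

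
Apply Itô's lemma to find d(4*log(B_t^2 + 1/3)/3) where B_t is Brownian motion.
d(4*log(B_t^2 + 1/3)/3) = (4*(1 - 3*B_t^2)/(3*B_t^2 + 1)^2) dt + (8*B_t/(3*B_t^2 + 1)) dB_t

Itô's formula for f(B_t) gives d f(B_t) = f'(B_t) dB_t + (1/2) f''(B_t) dt. Compute derivatives of f(x) = 4*log(x^2 + 1/3)/3:
  f'(x)  = 8*x/(3*x^2 + 1)
  f''(x) = 8*(1 - 3*x^2)/(3*x^2 + 1)^2
Substitute x = B_t and multiply the f'' term by 1/2:
  drift     = (1/2) * (8*(1 - 3*x^2)/(3*x^2 + 1)^2) evaluated at B_t = 4*(1 - 3*B_t^2)/(3*B_t^2 + 1)^2
  diffusion = (8*x/(3*x^2 + 1)) evaluated at B_t = 8*B_t/(3*B_t^2 + 1)
Therefore d(4*log(B_t^2 + 1/3)/3) = (4*(1 - 3*B_t^2)/(3*B_t^2 + 1)^2) dt + (8*B_t/(3*B_t^2 + 1)) dB_t.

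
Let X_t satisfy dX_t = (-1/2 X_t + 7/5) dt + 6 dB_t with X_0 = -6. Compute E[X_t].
E[X_t] = 14/5 - 44*exp(-t/2)/5

Taking expectations and using E[dB_t] = 0, the mean m(t) = E[X_t] satisfies the ODE m'(t) = a m(t) + b with m(0) = x_0. With a = -1/2, b = 7/5, x_0 = -6, the solution is
  m(t) = x_0 * exp(a t) + (b/a) * (exp(a t) - 1)
       = (-6) * exp((-1/2) t) + ((7/5)/(-1/2)) * (exp((-1/2) t) - 1)
       = 14/5 - 44*exp(-t/2)/5.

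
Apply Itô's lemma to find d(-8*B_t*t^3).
d(-8*B_t*t^3) = (-24*B_t*t^2) dt + (-8*t^3) dB_t

Itô's formula for f(t, x): d f(t, B_t) = (f_t + (1/2) f_xx) dt + f_x dB_t. Compute partials of f(t, x) = -8*t^3*x:
  f_t(t,x)  = -24*t^2*x
  f_x(t,x)  = -8*t^3
  f_xx(t,x) = 0
Assemble drift = f_t + (1/2) f_xx = -24*t^2*x and diffusion = f_x = -8*t^3. Substituting x = B_t:
  d(-8*B_t*t^3) = (-24*B_t*t^2) dt + (-8*t^3) dB_t.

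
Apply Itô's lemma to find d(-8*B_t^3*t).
d(-8*B_t^3*t) = (8*B_t*(-B_t^2 - 3*t)) dt + (-24*B_t^2*t) dB_t

Itô's formula for f(t, x): d f(t, B_t) = (f_t + (1/2) f_xx) dt + f_x dB_t. Compute partials of f(t, x) = -8*t*x^3:
  f_t(t,x)  = -8*x^3
  f_x(t,x)  = -24*t*x^2
  f_xx(t,x) = -48*t*x
Assemble drift = f_t + (1/2) f_xx = 8*x*(-3*t - x^2) and diffusion = f_x = -24*t*x^2. Substituting x = B_t:
  d(-8*B_t^3*t) = (8*B_t*(-B_t^2 - 3*t)) dt + (-24*B_t^2*t) dB_t.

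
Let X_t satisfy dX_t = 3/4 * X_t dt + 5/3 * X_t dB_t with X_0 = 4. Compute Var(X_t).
Var(X_t) = 16*(exp(25*t/9) - 1)*exp(3*t/2)

For GBM dX = mu X dt + sigma X dB with X_0 = x_0, apply Itô to Y = log X: dY = (mu - sigma^2/2) dt + sigma dB, so Y_t = log(x_0) + (mu - sigma^2/2) t + sigma B_t and hence X_t = x_0 * exp((mu - sigma^2/2) t + sigma B_t).
With mu = 3/4, sigma = 5/3, x_0 = 4, this gives:
  X_t = 4 * exp((-23/36) * t + (5/3) * B_t).
Since sigma*B_t ~ Normal(0, sigma^2 t), E[exp(sigma*B_t)] = exp(sigma^2 t / 2); so E[X_t] = x_0 * exp((mu - sigma^2/2) t) * exp(sigma^2 t / 2) = x_0 * exp(mu t) = 4*exp(3*t/4).
Var(X_t) = E[X_t^2] - (E[X_t])^2 = x_0^2 * exp(2 mu t) * (exp(sigma^2 t) - 1) = 16*(exp(25*t/9) - 1)*exp(3*t/2).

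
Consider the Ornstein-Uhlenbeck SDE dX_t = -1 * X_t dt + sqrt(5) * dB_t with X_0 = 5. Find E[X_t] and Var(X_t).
E[X_t] = 5*exp(-t); Var(X_t) = 5/2 - 5*exp(-2*t)/2

The OU SDE dX = -theta X dt + sigma dB admits the integrating factor exp(theta t): d(exp(theta t) X_t) = sigma exp(theta t) dB_t. Integrating from 0 to t:
  X_t = x_0 * exp(-theta t) + sigma * int_0^t exp(-theta (t-s)) dB_s.
The Itô integral has mean 0 and (by the Itô isometry) variance sigma^2 * int_0^t exp(-2 theta (t - s)) ds = sigma^2 * (1 - exp(-2 theta t)) / (2 theta).
With theta = 1, sigma = sqrt(5), x_0 = 5:
  E[X_t] = 5 * exp(-1 t) = 5*exp(-t)
  Var(X_t) = (sqrt(5))^2 * (1 - exp(-2*1 t)) / (2 * 1) = 5/2 - 5*exp(-2*t)/2.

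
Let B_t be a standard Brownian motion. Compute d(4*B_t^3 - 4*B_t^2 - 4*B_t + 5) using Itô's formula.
d(4*B_t^3 - 4*B_t^2 - 4*B_t + 5) = (12*B_t - 4) dt + (12*B_t^2 - 8*B_t - 4) dB_t

Itô's formula for f(B_t) gives d f(B_t) = f'(B_t) dB_t + (1/2) f''(B_t) dt. Compute derivatives of f(x) = 4*x^3 - 4*x^2 - 4*x + 5:
  f'(x)  = 12*x^2 - 8*x - 4
  f''(x) = 24*x - 8
Substitute x = B_t and multiply the f'' term by 1/2:
  drift     = (1/2) * (24*x - 8) evaluated at B_t = 12*B_t - 4
  diffusion = (12*x^2 - 8*x - 4) evaluated at B_t = 12*B_t^2 - 8*B_t - 4
Therefore d(4*B_t^3 - 4*B_t^2 - 4*B_t + 5) = (12*B_t - 4) dt + (12*B_t^2 - 8*B_t - 4) dB_t.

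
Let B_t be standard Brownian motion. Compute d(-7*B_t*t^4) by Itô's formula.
d(-7*B_t*t^4) = (-28*B_t*t^3) dt + (-7*t^4) dB_t

Itô's formula for f(t, x): d f(t, B_t) = (f_t + (1/2) f_xx) dt + f_x dB_t. Compute partials of f(t, x) = -7*t^4*x:
  f_t(t,x)  = -28*t^3*x
  f_x(t,x)  = -7*t^4
  f_xx(t,x) = 0
Assemble drift = f_t + (1/2) f_xx = -28*t^3*x and diffusion = f_x = -7*t^4. Substituting x = B_t:
  d(-7*B_t*t^4) = (-28*B_t*t^3) dt + (-7*t^4) dB_t.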